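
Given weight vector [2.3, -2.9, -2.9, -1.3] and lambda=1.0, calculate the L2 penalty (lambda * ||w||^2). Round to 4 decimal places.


Squaring each weight:
2.3^2 = 5.29
(-2.9)^2 = 8.41
(-2.9)^2 = 8.41
(-1.3)^2 = 1.69
Sum of squares = 23.8
Penalty = 1.0 * 23.8 = 23.8000

23.8000


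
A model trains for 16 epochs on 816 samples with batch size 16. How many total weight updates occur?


Iterations per epoch = 816 / 16 = 51
Total updates = iterations_per_epoch * epochs
= 51 * 16
= 816

816


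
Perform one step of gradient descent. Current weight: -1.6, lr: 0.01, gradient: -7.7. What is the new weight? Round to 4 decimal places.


w_new = w_old - lr * gradient
= -1.6 - 0.01 * -7.7
= -1.6 - (-0.077)
= -1.5230

-1.5230


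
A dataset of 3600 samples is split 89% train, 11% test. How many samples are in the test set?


Train samples = 3600 * 89% = 3204
Test samples = 3600 - 3204
= 396

396


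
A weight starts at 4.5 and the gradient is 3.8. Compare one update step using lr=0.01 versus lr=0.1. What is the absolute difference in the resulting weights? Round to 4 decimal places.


With lr=0.01: w_new = 4.5 - 0.01 * 3.8 = 4.462
With lr=0.1: w_new = 4.5 - 0.1 * 3.8 = 4.12
Absolute difference = |4.462 - 4.12|
= 0.3420

0.3420


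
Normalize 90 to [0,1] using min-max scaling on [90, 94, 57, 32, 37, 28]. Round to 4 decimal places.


Min = 28, Max = 94
Range = 94 - 28 = 66
Scaled = (x - min) / (max - min)
= (90 - 28) / 66
= 62 / 66
= 0.9394

0.9394


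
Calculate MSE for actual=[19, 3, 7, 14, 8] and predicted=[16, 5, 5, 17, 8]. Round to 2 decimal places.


Differences: [3, -2, 2, -3, 0]
Squared errors: [9, 4, 4, 9, 0]
Sum of squared errors = 26
MSE = 26 / 5 = 5.20

5.20


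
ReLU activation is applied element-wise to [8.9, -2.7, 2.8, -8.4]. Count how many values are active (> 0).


ReLU(x) = max(0, x) for each element:
ReLU(8.9) = 8.9
ReLU(-2.7) = 0
ReLU(2.8) = 2.8
ReLU(-8.4) = 0
Active neurons (>0): 2

2


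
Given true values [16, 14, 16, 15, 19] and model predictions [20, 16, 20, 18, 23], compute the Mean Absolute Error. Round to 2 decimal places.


Absolute errors: [4, 2, 4, 3, 4]
Sum of absolute errors = 17
MAE = 17 / 5 = 3.40

3.40


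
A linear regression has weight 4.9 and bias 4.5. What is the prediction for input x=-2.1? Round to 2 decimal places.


y = 4.9 * -2.1 + (4.5)
= -10.29 + (4.5)
= -5.79

-5.79


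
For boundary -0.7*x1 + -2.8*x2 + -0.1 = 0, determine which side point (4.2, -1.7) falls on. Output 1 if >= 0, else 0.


Compute -0.7 * 4.2 + -2.8 * -1.7 + -0.1
= -2.94 + 4.76 + -0.1
= 1.72
Since 1.72 >= 0, the point is on the positive side.

1


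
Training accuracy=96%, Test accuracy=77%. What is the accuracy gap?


Gap = train_accuracy - test_accuracy
= 96 - 77
= 19%
This gap suggests the model is overfitting.

19


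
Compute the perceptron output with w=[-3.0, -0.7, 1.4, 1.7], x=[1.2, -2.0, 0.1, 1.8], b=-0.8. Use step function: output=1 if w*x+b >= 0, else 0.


z = w . x + b
= -3.0*1.2 + -0.7*-2.0 + 1.4*0.1 + 1.7*1.8 + -0.8
= -3.6 + 1.4 + 0.14 + 3.06 + -0.8
= 1.0 + -0.8
= 0.2
Since z = 0.2 >= 0, output = 1

1


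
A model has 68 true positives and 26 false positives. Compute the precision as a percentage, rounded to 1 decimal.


Precision = TP / (TP + FP) * 100
= 68 / (68 + 26)
= 68 / 94
= 0.7234
= 72.3%

72.3


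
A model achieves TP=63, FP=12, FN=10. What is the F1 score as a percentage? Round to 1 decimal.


Precision = TP / (TP + FP) = 63 / 75 = 0.84
Recall = TP / (TP + FN) = 63 / 73 = 0.863
F1 = 2 * P * R / (P + R)
= 2 * 0.84 * 0.863 / (0.84 + 0.863)
= 1.4499 / 1.703
= 0.8514
As percentage: 85.1%

85.1


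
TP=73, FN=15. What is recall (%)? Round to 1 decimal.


Recall = TP / (TP + FN) * 100
= 73 / (73 + 15)
= 73 / 88
= 0.8295
= 83.0%

83.0


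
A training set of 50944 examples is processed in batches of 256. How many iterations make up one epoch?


Iterations per epoch = dataset_size / batch_size
= 50944 / 256
= 199

199


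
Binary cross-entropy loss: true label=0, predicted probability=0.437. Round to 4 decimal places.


For y=0: Loss = -log(1-p)
= -log(1 - 0.437)
= -log(0.563)
= -(-0.5745)
= 0.5745

0.5745


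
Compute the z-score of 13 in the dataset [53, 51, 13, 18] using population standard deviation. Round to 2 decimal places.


Mean = (53 + 51 + 13 + 18) / 4 = 33.75
Variance = sum((x_i - mean)^2) / n = 336.6875
Std = sqrt(336.6875) = 18.349
Z = (x - mean) / std
= (13 - 33.75) / 18.349
= -20.75 / 18.349
= -1.13

-1.13


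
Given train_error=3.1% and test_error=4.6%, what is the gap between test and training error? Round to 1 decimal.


Generalization gap = test_error - train_error
= 4.6 - 3.1
= 1.5%
A small gap suggests good generalization.

1.5


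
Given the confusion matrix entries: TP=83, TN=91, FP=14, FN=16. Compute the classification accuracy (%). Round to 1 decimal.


Accuracy = (TP + TN) / (TP + TN + FP + FN) * 100
= (83 + 91) / (83 + 91 + 14 + 16)
= 174 / 204
= 0.8529
= 85.3%

85.3


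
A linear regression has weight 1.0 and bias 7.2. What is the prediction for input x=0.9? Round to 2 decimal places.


y = 1.0 * 0.9 + (7.2)
= 0.9 + (7.2)
= 8.10

8.10


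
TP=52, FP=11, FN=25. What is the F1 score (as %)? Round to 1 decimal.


Precision = TP / (TP + FP) = 52 / 63 = 0.8254
Recall = TP / (TP + FN) = 52 / 77 = 0.6753
F1 = 2 * P * R / (P + R)
= 2 * 0.8254 * 0.6753 / (0.8254 + 0.6753)
= 1.1148 / 1.5007
= 0.7429
As percentage: 74.3%

74.3


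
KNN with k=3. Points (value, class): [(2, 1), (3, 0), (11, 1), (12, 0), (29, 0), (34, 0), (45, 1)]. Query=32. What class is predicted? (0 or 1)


Distances from query 32:
Point 34 (class 0): distance = 2
Point 29 (class 0): distance = 3
Point 45 (class 1): distance = 13
K=3 nearest neighbors: classes = [0, 0, 1]
Votes for class 1: 1 / 3
Majority vote => class 0

0


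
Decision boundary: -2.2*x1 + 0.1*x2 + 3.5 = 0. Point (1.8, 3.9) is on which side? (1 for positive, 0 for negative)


Compute -2.2 * 1.8 + 0.1 * 3.9 + 3.5
= -3.96 + 0.39 + 3.5
= -0.07
Since -0.07 < 0, the point is on the negative side.

0


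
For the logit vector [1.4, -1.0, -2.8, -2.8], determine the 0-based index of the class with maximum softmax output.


Softmax is a monotonic transformation, so it preserves the argmax.
We need to find the index of the maximum logit.
Index 0: 1.4
Index 1: -1.0
Index 2: -2.8
Index 3: -2.8
Maximum logit = 1.4 at index 0

0


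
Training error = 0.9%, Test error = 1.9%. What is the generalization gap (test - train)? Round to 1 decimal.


Generalization gap = test_error - train_error
= 1.9 - 0.9
= 1.0%
A small gap suggests good generalization.

1.0


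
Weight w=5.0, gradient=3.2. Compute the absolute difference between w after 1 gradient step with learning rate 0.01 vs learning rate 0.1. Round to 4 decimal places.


With lr=0.01: w_new = 5.0 - 0.01 * 3.2 = 4.968
With lr=0.1: w_new = 5.0 - 0.1 * 3.2 = 4.68
Absolute difference = |4.968 - 4.68|
= 0.2880

0.2880


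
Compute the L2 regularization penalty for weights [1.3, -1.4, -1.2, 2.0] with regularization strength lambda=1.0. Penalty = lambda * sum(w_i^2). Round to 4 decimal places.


Squaring each weight:
1.3^2 = 1.69
(-1.4)^2 = 1.96
(-1.2)^2 = 1.44
2.0^2 = 4.0
Sum of squares = 9.09
Penalty = 1.0 * 9.09 = 9.0900

9.0900


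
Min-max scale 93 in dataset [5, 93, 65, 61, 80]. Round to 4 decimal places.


Min = 5, Max = 93
Range = 93 - 5 = 88
Scaled = (x - min) / (max - min)
= (93 - 5) / 88
= 88 / 88
= 1.0000

1.0000


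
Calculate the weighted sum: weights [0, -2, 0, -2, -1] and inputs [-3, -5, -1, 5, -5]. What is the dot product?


Element-wise products:
0 * -3 = 0
-2 * -5 = 10
0 * -1 = 0
-2 * 5 = -10
-1 * -5 = 5
Sum = 0 + 10 + 0 + -10 + 5
= 5

5


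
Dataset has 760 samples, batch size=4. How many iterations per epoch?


Iterations per epoch = dataset_size / batch_size
= 760 / 4
= 190

190


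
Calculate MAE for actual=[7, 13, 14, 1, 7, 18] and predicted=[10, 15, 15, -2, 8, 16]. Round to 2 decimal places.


Absolute errors: [3, 2, 1, 3, 1, 2]
Sum of absolute errors = 12
MAE = 12 / 6 = 2.00

2.00


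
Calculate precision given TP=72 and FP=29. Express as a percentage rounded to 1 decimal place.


Precision = TP / (TP + FP) * 100
= 72 / (72 + 29)
= 72 / 101
= 0.7129
= 71.3%

71.3


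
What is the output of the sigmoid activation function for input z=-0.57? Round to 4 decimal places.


sigmoid(z) = 1 / (1 + exp(-z))
exp(-(-0.57)) = exp(0.57) = 1.7683
1 + 1.7683 = 2.7683
1 / 2.7683 = 0.3612

0.3612


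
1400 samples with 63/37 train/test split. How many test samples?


Train samples = 1400 * 63% = 882
Test samples = 1400 - 882
= 518

518


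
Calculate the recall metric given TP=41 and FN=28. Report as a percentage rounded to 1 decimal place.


Recall = TP / (TP + FN) * 100
= 41 / (41 + 28)
= 41 / 69
= 0.5942
= 59.4%

59.4


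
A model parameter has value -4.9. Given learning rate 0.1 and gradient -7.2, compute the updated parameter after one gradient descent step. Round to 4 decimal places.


w_new = w_old - lr * gradient
= -4.9 - 0.1 * -7.2
= -4.9 - (-0.72)
= -4.1800

-4.1800


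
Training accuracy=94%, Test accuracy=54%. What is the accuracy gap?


Gap = train_accuracy - test_accuracy
= 94 - 54
= 40%
This large gap strongly indicates overfitting.

40


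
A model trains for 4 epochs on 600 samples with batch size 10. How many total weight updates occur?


Iterations per epoch = 600 / 10 = 60
Total updates = iterations_per_epoch * epochs
= 60 * 4
= 240

240


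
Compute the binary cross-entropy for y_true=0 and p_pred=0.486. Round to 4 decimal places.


For y=0: Loss = -log(1-p)
= -log(1 - 0.486)
= -log(0.514)
= -(-0.6655)
= 0.6655

0.6655


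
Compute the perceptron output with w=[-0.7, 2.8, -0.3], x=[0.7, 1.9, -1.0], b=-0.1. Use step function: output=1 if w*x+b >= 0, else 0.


z = w . x + b
= -0.7*0.7 + 2.8*1.9 + -0.3*-1.0 + -0.1
= -0.49 + 5.32 + 0.3 + -0.1
= 5.13 + -0.1
= 5.03
Since z = 5.03 >= 0, output = 1

1


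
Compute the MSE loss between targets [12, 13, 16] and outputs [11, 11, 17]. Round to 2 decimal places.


Differences: [1, 2, -1]
Squared errors: [1, 4, 1]
Sum of squared errors = 6
MSE = 6 / 3 = 2.00

2.00


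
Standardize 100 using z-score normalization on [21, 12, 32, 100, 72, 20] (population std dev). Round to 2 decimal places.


Mean = (21 + 12 + 32 + 100 + 72 + 20) / 6 = 42.8333
Variance = sum((x_i - mean)^2) / n = 1030.8056
Std = sqrt(1030.8056) = 32.1062
Z = (x - mean) / std
= (100 - 42.8333) / 32.1062
= 57.1667 / 32.1062
= 1.78

1.78


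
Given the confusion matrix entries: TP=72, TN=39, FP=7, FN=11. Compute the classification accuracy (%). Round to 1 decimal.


Accuracy = (TP + TN) / (TP + TN + FP + FN) * 100
= (72 + 39) / (72 + 39 + 7 + 11)
= 111 / 129
= 0.8605
= 86.0%

86.0


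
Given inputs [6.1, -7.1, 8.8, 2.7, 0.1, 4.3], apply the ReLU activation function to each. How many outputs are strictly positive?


ReLU(x) = max(0, x) for each element:
ReLU(6.1) = 6.1
ReLU(-7.1) = 0
ReLU(8.8) = 8.8
ReLU(2.7) = 2.7
ReLU(0.1) = 0.1
ReLU(4.3) = 4.3
Active neurons (>0): 5

5


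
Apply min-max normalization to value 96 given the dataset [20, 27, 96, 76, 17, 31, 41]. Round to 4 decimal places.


Min = 17, Max = 96
Range = 96 - 17 = 79
Scaled = (x - min) / (max - min)
= (96 - 17) / 79
= 79 / 79
= 1.0000

1.0000


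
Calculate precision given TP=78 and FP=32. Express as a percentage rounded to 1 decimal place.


Precision = TP / (TP + FP) * 100
= 78 / (78 + 32)
= 78 / 110
= 0.7091
= 70.9%

70.9


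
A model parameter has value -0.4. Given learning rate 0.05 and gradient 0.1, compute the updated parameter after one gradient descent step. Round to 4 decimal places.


w_new = w_old - lr * gradient
= -0.4 - 0.05 * 0.1
= -0.4 - (0.005)
= -0.4050

-0.4050


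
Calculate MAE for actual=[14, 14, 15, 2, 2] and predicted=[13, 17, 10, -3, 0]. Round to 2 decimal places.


Absolute errors: [1, 3, 5, 5, 2]
Sum of absolute errors = 16
MAE = 16 / 5 = 3.20

3.20


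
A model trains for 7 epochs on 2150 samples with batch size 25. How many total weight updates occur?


Iterations per epoch = 2150 / 25 = 86
Total updates = iterations_per_epoch * epochs
= 86 * 7
= 602

602


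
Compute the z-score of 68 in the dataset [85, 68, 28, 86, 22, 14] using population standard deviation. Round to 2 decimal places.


Mean = (85 + 68 + 28 + 86 + 22 + 14) / 6 = 50.5
Variance = sum((x_i - mean)^2) / n = 901.25
Std = sqrt(901.25) = 30.0208
Z = (x - mean) / std
= (68 - 50.5) / 30.0208
= 17.5 / 30.0208
= 0.58

0.58


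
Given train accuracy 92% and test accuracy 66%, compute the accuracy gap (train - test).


Gap = train_accuracy - test_accuracy
= 92 - 66
= 26%
This large gap strongly indicates overfitting.

26


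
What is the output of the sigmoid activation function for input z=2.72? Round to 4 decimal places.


sigmoid(z) = 1 / (1 + exp(-z))
exp(-(2.72)) = exp(-2.72) = 0.0659
1 + 0.0659 = 1.0659
1 / 1.0659 = 0.9382

0.9382


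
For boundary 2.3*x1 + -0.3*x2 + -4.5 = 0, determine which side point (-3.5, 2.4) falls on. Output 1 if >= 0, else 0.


Compute 2.3 * -3.5 + -0.3 * 2.4 + -4.5
= -8.05 + -0.72 + -4.5
= -13.27
Since -13.27 < 0, the point is on the negative side.

0


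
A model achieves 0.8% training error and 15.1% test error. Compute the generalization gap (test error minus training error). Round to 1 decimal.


Generalization gap = test_error - train_error
= 15.1 - 0.8
= 14.3%
A large gap suggests overfitting.

14.3


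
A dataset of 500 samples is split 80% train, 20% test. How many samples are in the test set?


Train samples = 500 * 80% = 400
Test samples = 500 - 400
= 100

100


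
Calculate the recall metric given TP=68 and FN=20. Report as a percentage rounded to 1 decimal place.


Recall = TP / (TP + FN) * 100
= 68 / (68 + 20)
= 68 / 88
= 0.7727
= 77.3%

77.3


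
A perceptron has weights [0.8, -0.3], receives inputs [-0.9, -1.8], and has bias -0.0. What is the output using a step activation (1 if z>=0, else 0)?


z = w . x + b
= 0.8*-0.9 + -0.3*-1.8 + -0.0
= -0.72 + 0.54 + -0.0
= -0.18 + -0.0
= -0.18
Since z = -0.18 < 0, output = 0

0


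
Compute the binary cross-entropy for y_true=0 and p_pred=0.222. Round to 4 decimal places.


For y=0: Loss = -log(1-p)
= -log(1 - 0.222)
= -log(0.778)
= -(-0.251)
= 0.2510

0.2510


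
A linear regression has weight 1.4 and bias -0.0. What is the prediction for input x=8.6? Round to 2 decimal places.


y = 1.4 * 8.6 + (-0.0)
= 12.04 + (-0.0)
= 12.04

12.04


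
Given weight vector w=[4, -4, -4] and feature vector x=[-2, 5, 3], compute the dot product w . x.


Element-wise products:
4 * -2 = -8
-4 * 5 = -20
-4 * 3 = -12
Sum = -8 + -20 + -12
= -40

-40


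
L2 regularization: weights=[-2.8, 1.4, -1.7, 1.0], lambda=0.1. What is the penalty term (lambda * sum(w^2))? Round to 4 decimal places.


Squaring each weight:
(-2.8)^2 = 7.84
1.4^2 = 1.96
(-1.7)^2 = 2.89
1.0^2 = 1.0
Sum of squares = 13.69
Penalty = 0.1 * 13.69 = 1.3690

1.3690


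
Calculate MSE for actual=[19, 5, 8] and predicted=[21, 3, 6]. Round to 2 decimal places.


Differences: [-2, 2, 2]
Squared errors: [4, 4, 4]
Sum of squared errors = 12
MSE = 12 / 3 = 4.00

4.00


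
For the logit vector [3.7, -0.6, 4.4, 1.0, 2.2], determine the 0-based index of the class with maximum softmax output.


Softmax is a monotonic transformation, so it preserves the argmax.
We need to find the index of the maximum logit.
Index 0: 3.7
Index 1: -0.6
Index 2: 4.4
Index 3: 1.0
Index 4: 2.2
Maximum logit = 4.4 at index 2

2


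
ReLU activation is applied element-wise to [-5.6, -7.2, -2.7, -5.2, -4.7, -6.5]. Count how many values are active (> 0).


ReLU(x) = max(0, x) for each element:
ReLU(-5.6) = 0
ReLU(-7.2) = 0
ReLU(-2.7) = 0
ReLU(-5.2) = 0
ReLU(-4.7) = 0
ReLU(-6.5) = 0
Active neurons (>0): 0

0


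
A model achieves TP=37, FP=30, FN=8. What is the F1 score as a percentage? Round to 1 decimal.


Precision = TP / (TP + FP) = 37 / 67 = 0.5522
Recall = TP / (TP + FN) = 37 / 45 = 0.8222
F1 = 2 * P * R / (P + R)
= 2 * 0.5522 * 0.8222 / (0.5522 + 0.8222)
= 0.9081 / 1.3745
= 0.6607
As percentage: 66.1%

66.1


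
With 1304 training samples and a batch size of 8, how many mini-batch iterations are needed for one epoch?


Iterations per epoch = dataset_size / batch_size
= 1304 / 8
= 163

163


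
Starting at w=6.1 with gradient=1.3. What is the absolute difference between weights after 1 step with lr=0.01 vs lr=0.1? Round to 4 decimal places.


With lr=0.01: w_new = 6.1 - 0.01 * 1.3 = 6.087
With lr=0.1: w_new = 6.1 - 0.1 * 1.3 = 5.97
Absolute difference = |6.087 - 5.97|
= 0.1170

0.1170


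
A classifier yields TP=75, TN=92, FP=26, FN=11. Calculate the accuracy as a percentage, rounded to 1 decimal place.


Accuracy = (TP + TN) / (TP + TN + FP + FN) * 100
= (75 + 92) / (75 + 92 + 26 + 11)
= 167 / 204
= 0.8186
= 81.9%

81.9


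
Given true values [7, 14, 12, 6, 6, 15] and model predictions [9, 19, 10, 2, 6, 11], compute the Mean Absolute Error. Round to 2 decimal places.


Absolute errors: [2, 5, 2, 4, 0, 4]
Sum of absolute errors = 17
MAE = 17 / 6 = 2.83

2.83


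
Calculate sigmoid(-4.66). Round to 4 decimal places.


sigmoid(z) = 1 / (1 + exp(-z))
exp(-(-4.66)) = exp(4.66) = 105.6361
1 + 105.6361 = 106.6361
1 / 106.6361 = 0.0094

0.0094


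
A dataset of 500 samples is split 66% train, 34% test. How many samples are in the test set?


Train samples = 500 * 66% = 330
Test samples = 500 - 330
= 170

170


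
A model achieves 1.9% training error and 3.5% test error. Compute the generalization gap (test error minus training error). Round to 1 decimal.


Generalization gap = test_error - train_error
= 3.5 - 1.9
= 1.6%
A small gap suggests good generalization.

1.6


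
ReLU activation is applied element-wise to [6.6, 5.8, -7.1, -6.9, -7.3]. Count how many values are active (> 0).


ReLU(x) = max(0, x) for each element:
ReLU(6.6) = 6.6
ReLU(5.8) = 5.8
ReLU(-7.1) = 0
ReLU(-6.9) = 0
ReLU(-7.3) = 0
Active neurons (>0): 2

2


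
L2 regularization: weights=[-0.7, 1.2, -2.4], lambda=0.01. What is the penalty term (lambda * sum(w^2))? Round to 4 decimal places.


Squaring each weight:
(-0.7)^2 = 0.49
1.2^2 = 1.44
(-2.4)^2 = 5.76
Sum of squares = 7.69
Penalty = 0.01 * 7.69 = 0.0769

0.0769


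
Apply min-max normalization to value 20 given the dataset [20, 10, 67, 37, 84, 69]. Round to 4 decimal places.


Min = 10, Max = 84
Range = 84 - 10 = 74
Scaled = (x - min) / (max - min)
= (20 - 10) / 74
= 10 / 74
= 0.1351

0.1351


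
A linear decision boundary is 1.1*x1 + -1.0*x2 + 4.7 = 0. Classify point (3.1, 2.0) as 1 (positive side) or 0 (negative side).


Compute 1.1 * 3.1 + -1.0 * 2.0 + 4.7
= 3.41 + -2.0 + 4.7
= 6.11
Since 6.11 >= 0, the point is on the positive side.

1


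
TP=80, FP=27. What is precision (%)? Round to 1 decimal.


Precision = TP / (TP + FP) * 100
= 80 / (80 + 27)
= 80 / 107
= 0.7477
= 74.8%

74.8


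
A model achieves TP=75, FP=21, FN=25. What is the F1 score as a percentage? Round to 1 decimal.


Precision = TP / (TP + FP) = 75 / 96 = 0.7812
Recall = TP / (TP + FN) = 75 / 100 = 0.75
F1 = 2 * P * R / (P + R)
= 2 * 0.7812 * 0.75 / (0.7812 + 0.75)
= 1.1719 / 1.5312
= 0.7653
As percentage: 76.5%

76.5


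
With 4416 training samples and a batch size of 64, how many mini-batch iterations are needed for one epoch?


Iterations per epoch = dataset_size / batch_size
= 4416 / 64
= 69

69


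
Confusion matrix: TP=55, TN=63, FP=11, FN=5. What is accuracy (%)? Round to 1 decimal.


Accuracy = (TP + TN) / (TP + TN + FP + FN) * 100
= (55 + 63) / (55 + 63 + 11 + 5)
= 118 / 134
= 0.8806
= 88.1%

88.1


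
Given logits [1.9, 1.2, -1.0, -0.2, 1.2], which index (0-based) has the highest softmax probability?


Softmax is a monotonic transformation, so it preserves the argmax.
We need to find the index of the maximum logit.
Index 0: 1.9
Index 1: 1.2
Index 2: -1.0
Index 3: -0.2
Index 4: 1.2
Maximum logit = 1.9 at index 0

0


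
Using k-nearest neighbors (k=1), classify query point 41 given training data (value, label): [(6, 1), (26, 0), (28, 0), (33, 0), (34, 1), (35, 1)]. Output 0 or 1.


Distances from query 41:
Point 35 (class 1): distance = 6
K=1 nearest neighbors: classes = [1]
Votes for class 1: 1 / 1
Majority vote => class 1

1


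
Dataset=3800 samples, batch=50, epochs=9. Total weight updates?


Iterations per epoch = 3800 / 50 = 76
Total updates = iterations_per_epoch * epochs
= 76 * 9
= 684

684


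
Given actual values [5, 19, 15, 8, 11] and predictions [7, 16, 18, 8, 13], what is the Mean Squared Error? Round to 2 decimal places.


Differences: [-2, 3, -3, 0, -2]
Squared errors: [4, 9, 9, 0, 4]
Sum of squared errors = 26
MSE = 26 / 5 = 5.20

5.20


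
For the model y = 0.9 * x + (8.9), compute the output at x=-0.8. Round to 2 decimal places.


y = 0.9 * -0.8 + (8.9)
= -0.72 + (8.9)
= 8.18

8.18


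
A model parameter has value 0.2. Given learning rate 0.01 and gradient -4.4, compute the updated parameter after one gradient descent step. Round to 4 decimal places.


w_new = w_old - lr * gradient
= 0.2 - 0.01 * -4.4
= 0.2 - (-0.044)
= 0.2440

0.2440


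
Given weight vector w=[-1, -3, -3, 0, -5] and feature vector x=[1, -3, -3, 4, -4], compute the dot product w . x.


Element-wise products:
-1 * 1 = -1
-3 * -3 = 9
-3 * -3 = 9
0 * 4 = 0
-5 * -4 = 20
Sum = -1 + 9 + 9 + 0 + 20
= 37

37


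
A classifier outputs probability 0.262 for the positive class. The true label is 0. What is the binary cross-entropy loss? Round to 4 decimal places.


For y=0: Loss = -log(1-p)
= -log(1 - 0.262)
= -log(0.738)
= -(-0.3038)
= 0.3038

0.3038


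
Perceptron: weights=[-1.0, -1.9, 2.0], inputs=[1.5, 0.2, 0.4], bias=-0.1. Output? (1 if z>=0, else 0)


z = w . x + b
= -1.0*1.5 + -1.9*0.2 + 2.0*0.4 + -0.1
= -1.5 + -0.38 + 0.8 + -0.1
= -1.08 + -0.1
= -1.18
Since z = -1.18 < 0, output = 0

0


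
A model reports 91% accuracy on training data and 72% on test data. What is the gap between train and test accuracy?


Gap = train_accuracy - test_accuracy
= 91 - 72
= 19%
This gap suggests the model is overfitting.

19


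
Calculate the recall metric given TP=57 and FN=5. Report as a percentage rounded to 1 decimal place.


Recall = TP / (TP + FN) * 100
= 57 / (57 + 5)
= 57 / 62
= 0.9194
= 91.9%

91.9


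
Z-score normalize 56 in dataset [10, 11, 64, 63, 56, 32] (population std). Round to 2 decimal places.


Mean = (10 + 11 + 64 + 63 + 56 + 32) / 6 = 39.3333
Variance = sum((x_i - mean)^2) / n = 527.2222
Std = sqrt(527.2222) = 22.9613
Z = (x - mean) / std
= (56 - 39.3333) / 22.9613
= 16.6667 / 22.9613
= 0.73

0.73


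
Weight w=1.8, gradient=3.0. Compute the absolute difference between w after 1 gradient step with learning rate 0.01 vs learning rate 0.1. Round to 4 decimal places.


With lr=0.01: w_new = 1.8 - 0.01 * 3.0 = 1.77
With lr=0.1: w_new = 1.8 - 0.1 * 3.0 = 1.5
Absolute difference = |1.77 - 1.5|
= 0.2700

0.2700


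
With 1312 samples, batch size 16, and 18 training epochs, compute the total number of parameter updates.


Iterations per epoch = 1312 / 16 = 82
Total updates = iterations_per_epoch * epochs
= 82 * 18
= 1476

1476


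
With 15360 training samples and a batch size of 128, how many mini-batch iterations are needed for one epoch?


Iterations per epoch = dataset_size / batch_size
= 15360 / 128
= 120

120


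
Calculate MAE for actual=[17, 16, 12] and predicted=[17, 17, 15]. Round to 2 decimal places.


Absolute errors: [0, 1, 3]
Sum of absolute errors = 4
MAE = 4 / 3 = 1.33

1.33


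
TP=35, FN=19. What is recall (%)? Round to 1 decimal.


Recall = TP / (TP + FN) * 100
= 35 / (35 + 19)
= 35 / 54
= 0.6481
= 64.8%

64.8


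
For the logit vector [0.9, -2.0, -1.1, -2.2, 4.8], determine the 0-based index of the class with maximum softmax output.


Softmax is a monotonic transformation, so it preserves the argmax.
We need to find the index of the maximum logit.
Index 0: 0.9
Index 1: -2.0
Index 2: -1.1
Index 3: -2.2
Index 4: 4.8
Maximum logit = 4.8 at index 4

4


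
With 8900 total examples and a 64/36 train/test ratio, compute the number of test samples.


Train samples = 8900 * 64% = 5696
Test samples = 8900 - 5696
= 3204

3204


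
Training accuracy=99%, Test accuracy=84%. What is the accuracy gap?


Gap = train_accuracy - test_accuracy
= 99 - 84
= 15%
This gap suggests the model is overfitting.

15


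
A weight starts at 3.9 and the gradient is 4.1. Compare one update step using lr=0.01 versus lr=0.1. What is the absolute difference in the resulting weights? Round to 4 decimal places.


With lr=0.01: w_new = 3.9 - 0.01 * 4.1 = 3.859
With lr=0.1: w_new = 3.9 - 0.1 * 4.1 = 3.49
Absolute difference = |3.859 - 3.49|
= 0.3690

0.3690


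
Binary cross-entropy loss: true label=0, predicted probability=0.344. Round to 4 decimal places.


For y=0: Loss = -log(1-p)
= -log(1 - 0.344)
= -log(0.656)
= -(-0.4216)
= 0.4216

0.4216


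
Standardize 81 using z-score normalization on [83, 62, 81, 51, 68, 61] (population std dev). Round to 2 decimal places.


Mean = (83 + 62 + 81 + 51 + 68 + 61) / 6 = 67.6667
Variance = sum((x_i - mean)^2) / n = 127.8889
Std = sqrt(127.8889) = 11.3088
Z = (x - mean) / std
= (81 - 67.6667) / 11.3088
= 13.3333 / 11.3088
= 1.18

1.18


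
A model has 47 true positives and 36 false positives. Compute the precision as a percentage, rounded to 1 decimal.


Precision = TP / (TP + FP) * 100
= 47 / (47 + 36)
= 47 / 83
= 0.5663
= 56.6%

56.6


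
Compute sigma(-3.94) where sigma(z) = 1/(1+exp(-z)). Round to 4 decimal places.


sigmoid(z) = 1 / (1 + exp(-z))
exp(-(-3.94)) = exp(3.94) = 51.4186
1 + 51.4186 = 52.4186
1 / 52.4186 = 0.0191

0.0191


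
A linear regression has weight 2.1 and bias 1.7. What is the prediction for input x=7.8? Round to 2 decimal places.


y = 2.1 * 7.8 + (1.7)
= 16.38 + (1.7)
= 18.08

18.08


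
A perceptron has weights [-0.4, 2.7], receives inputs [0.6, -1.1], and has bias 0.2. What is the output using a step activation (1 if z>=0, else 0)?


z = w . x + b
= -0.4*0.6 + 2.7*-1.1 + 0.2
= -0.24 + -2.97 + 0.2
= -3.21 + 0.2
= -3.01
Since z = -3.01 < 0, output = 0

0


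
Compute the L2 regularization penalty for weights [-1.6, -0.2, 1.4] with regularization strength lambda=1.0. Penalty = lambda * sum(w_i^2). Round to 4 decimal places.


Squaring each weight:
(-1.6)^2 = 2.56
(-0.2)^2 = 0.04
1.4^2 = 1.96
Sum of squares = 4.56
Penalty = 1.0 * 4.56 = 4.5600

4.5600


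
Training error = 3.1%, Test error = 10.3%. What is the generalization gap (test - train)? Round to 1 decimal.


Generalization gap = test_error - train_error
= 10.3 - 3.1
= 7.2%
A moderate gap.

7.2


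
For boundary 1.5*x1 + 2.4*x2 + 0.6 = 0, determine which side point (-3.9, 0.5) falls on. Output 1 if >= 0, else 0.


Compute 1.5 * -3.9 + 2.4 * 0.5 + 0.6
= -5.85 + 1.2 + 0.6
= -4.05
Since -4.05 < 0, the point is on the negative side.

0


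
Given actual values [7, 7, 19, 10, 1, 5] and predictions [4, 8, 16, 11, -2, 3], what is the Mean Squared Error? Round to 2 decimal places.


Differences: [3, -1, 3, -1, 3, 2]
Squared errors: [9, 1, 9, 1, 9, 4]
Sum of squared errors = 33
MSE = 33 / 6 = 5.50

5.50


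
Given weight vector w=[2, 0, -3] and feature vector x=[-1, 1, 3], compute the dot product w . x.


Element-wise products:
2 * -1 = -2
0 * 1 = 0
-3 * 3 = -9
Sum = -2 + 0 + -9
= -11

-11


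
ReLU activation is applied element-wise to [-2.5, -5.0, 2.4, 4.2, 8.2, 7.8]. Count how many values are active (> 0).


ReLU(x) = max(0, x) for each element:
ReLU(-2.5) = 0
ReLU(-5.0) = 0
ReLU(2.4) = 2.4
ReLU(4.2) = 4.2
ReLU(8.2) = 8.2
ReLU(7.8) = 7.8
Active neurons (>0): 4

4


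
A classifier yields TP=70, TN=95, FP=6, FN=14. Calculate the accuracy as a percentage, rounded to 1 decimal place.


Accuracy = (TP + TN) / (TP + TN + FP + FN) * 100
= (70 + 95) / (70 + 95 + 6 + 14)
= 165 / 185
= 0.8919
= 89.2%

89.2


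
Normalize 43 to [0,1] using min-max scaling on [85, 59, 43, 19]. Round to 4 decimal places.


Min = 19, Max = 85
Range = 85 - 19 = 66
Scaled = (x - min) / (max - min)
= (43 - 19) / 66
= 24 / 66
= 0.3636

0.3636


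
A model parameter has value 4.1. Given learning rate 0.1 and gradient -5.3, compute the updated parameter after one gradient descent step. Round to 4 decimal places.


w_new = w_old - lr * gradient
= 4.1 - 0.1 * -5.3
= 4.1 - (-0.53)
= 4.6300

4.6300


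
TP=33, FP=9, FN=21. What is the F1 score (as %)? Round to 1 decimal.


Precision = TP / (TP + FP) = 33 / 42 = 0.7857
Recall = TP / (TP + FN) = 33 / 54 = 0.6111
F1 = 2 * P * R / (P + R)
= 2 * 0.7857 * 0.6111 / (0.7857 + 0.6111)
= 0.9603 / 1.3968
= 0.6875
As percentage: 68.8%

68.8


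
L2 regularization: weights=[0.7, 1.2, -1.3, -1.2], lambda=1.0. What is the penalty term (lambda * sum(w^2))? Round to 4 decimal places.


Squaring each weight:
0.7^2 = 0.49
1.2^2 = 1.44
(-1.3)^2 = 1.69
(-1.2)^2 = 1.44
Sum of squares = 5.06
Penalty = 1.0 * 5.06 = 5.0600

5.0600


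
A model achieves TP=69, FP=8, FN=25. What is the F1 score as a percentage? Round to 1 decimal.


Precision = TP / (TP + FP) = 69 / 77 = 0.8961
Recall = TP / (TP + FN) = 69 / 94 = 0.734
F1 = 2 * P * R / (P + R)
= 2 * 0.8961 * 0.734 / (0.8961 + 0.734)
= 1.3156 / 1.6301
= 0.807
As percentage: 80.7%

80.7


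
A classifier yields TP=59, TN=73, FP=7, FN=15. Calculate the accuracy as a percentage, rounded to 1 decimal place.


Accuracy = (TP + TN) / (TP + TN + FP + FN) * 100
= (59 + 73) / (59 + 73 + 7 + 15)
= 132 / 154
= 0.8571
= 85.7%

85.7


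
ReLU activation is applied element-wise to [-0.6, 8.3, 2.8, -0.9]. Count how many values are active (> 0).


ReLU(x) = max(0, x) for each element:
ReLU(-0.6) = 0
ReLU(8.3) = 8.3
ReLU(2.8) = 2.8
ReLU(-0.9) = 0
Active neurons (>0): 2

2


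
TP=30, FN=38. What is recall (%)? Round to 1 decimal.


Recall = TP / (TP + FN) * 100
= 30 / (30 + 38)
= 30 / 68
= 0.4412
= 44.1%

44.1


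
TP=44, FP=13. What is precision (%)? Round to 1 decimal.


Precision = TP / (TP + FP) * 100
= 44 / (44 + 13)
= 44 / 57
= 0.7719
= 77.2%

77.2


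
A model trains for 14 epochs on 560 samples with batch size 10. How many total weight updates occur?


Iterations per epoch = 560 / 10 = 56
Total updates = iterations_per_epoch * epochs
= 56 * 14
= 784

784


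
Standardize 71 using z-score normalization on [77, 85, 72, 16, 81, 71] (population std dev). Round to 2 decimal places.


Mean = (77 + 85 + 72 + 16 + 81 + 71) / 6 = 67.0
Variance = sum((x_i - mean)^2) / n = 543.6667
Std = sqrt(543.6667) = 23.3167
Z = (x - mean) / std
= (71 - 67.0) / 23.3167
= 4.0 / 23.3167
= 0.17

0.17


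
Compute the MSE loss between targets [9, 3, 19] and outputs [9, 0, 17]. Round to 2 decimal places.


Differences: [0, 3, 2]
Squared errors: [0, 9, 4]
Sum of squared errors = 13
MSE = 13 / 3 = 4.33

4.33


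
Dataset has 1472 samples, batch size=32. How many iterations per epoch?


Iterations per epoch = dataset_size / batch_size
= 1472 / 32
= 46

46


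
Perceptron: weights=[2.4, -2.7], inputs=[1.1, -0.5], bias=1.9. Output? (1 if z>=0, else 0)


z = w . x + b
= 2.4*1.1 + -2.7*-0.5 + 1.9
= 2.64 + 1.35 + 1.9
= 3.99 + 1.9
= 5.89
Since z = 5.89 >= 0, output = 1

1


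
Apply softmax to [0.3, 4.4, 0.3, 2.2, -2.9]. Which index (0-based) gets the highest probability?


Softmax is a monotonic transformation, so it preserves the argmax.
We need to find the index of the maximum logit.
Index 0: 0.3
Index 1: 4.4
Index 2: 0.3
Index 3: 2.2
Index 4: -2.9
Maximum logit = 4.4 at index 1

1


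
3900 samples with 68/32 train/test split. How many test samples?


Train samples = 3900 * 68% = 2652
Test samples = 3900 - 2652
= 1248

1248


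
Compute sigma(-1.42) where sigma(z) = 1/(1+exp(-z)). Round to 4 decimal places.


sigmoid(z) = 1 / (1 + exp(-z))
exp(-(-1.42)) = exp(1.42) = 4.1371
1 + 4.1371 = 5.1371
1 / 5.1371 = 0.1947

0.1947


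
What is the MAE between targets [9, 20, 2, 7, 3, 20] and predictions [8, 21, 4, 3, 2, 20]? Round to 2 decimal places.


Absolute errors: [1, 1, 2, 4, 1, 0]
Sum of absolute errors = 9
MAE = 9 / 6 = 1.50

1.50


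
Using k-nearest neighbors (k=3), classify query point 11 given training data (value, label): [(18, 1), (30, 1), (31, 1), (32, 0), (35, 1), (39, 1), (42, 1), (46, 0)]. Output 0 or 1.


Distances from query 11:
Point 18 (class 1): distance = 7
Point 30 (class 1): distance = 19
Point 31 (class 1): distance = 20
K=3 nearest neighbors: classes = [1, 1, 1]
Votes for class 1: 3 / 3
Majority vote => class 1

1


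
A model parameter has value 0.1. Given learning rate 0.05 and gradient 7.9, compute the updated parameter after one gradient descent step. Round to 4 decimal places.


w_new = w_old - lr * gradient
= 0.1 - 0.05 * 7.9
= 0.1 - (0.395)
= -0.2950

-0.2950


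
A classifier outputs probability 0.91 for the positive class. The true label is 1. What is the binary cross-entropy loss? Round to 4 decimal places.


For y=1: Loss = -log(p)
= -log(0.91)
= -(-0.0943)
= 0.0943

0.0943


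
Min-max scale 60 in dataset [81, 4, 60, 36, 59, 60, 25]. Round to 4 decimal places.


Min = 4, Max = 81
Range = 81 - 4 = 77
Scaled = (x - min) / (max - min)
= (60 - 4) / 77
= 56 / 77
= 0.7273

0.7273


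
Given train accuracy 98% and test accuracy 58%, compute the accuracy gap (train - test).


Gap = train_accuracy - test_accuracy
= 98 - 58
= 40%
This large gap strongly indicates overfitting.

40


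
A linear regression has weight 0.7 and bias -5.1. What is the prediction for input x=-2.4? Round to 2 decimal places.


y = 0.7 * -2.4 + (-5.1)
= -1.68 + (-5.1)
= -6.78

-6.78


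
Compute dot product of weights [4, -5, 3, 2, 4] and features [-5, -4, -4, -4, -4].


Element-wise products:
4 * -5 = -20
-5 * -4 = 20
3 * -4 = -12
2 * -4 = -8
4 * -4 = -16
Sum = -20 + 20 + -12 + -8 + -16
= -36

-36


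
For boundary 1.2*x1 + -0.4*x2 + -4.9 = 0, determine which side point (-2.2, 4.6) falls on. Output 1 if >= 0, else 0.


Compute 1.2 * -2.2 + -0.4 * 4.6 + -4.9
= -2.64 + -1.84 + -4.9
= -9.38
Since -9.38 < 0, the point is on the negative side.

0


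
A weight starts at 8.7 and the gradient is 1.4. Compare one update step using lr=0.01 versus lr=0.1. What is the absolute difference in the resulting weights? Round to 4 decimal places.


With lr=0.01: w_new = 8.7 - 0.01 * 1.4 = 8.686
With lr=0.1: w_new = 8.7 - 0.1 * 1.4 = 8.56
Absolute difference = |8.686 - 8.56|
= 0.1260

0.1260


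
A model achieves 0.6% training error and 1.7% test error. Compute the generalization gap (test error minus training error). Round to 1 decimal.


Generalization gap = test_error - train_error
= 1.7 - 0.6
= 1.1%
A small gap suggests good generalization.

1.1


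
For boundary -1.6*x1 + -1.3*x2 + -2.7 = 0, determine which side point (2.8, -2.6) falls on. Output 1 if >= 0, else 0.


Compute -1.6 * 2.8 + -1.3 * -2.6 + -2.7
= -4.48 + 3.38 + -2.7
= -3.8
Since -3.8 < 0, the point is on the negative side.

0


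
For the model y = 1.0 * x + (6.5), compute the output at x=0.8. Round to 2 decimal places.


y = 1.0 * 0.8 + (6.5)
= 0.8 + (6.5)
= 7.30

7.30


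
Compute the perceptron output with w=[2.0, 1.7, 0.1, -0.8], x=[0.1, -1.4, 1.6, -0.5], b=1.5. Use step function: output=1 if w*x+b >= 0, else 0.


z = w . x + b
= 2.0*0.1 + 1.7*-1.4 + 0.1*1.6 + -0.8*-0.5 + 1.5
= 0.2 + -2.38 + 0.16 + 0.4 + 1.5
= -1.62 + 1.5
= -0.12
Since z = -0.12 < 0, output = 0

0


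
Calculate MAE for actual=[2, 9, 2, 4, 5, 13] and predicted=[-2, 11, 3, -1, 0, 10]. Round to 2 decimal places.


Absolute errors: [4, 2, 1, 5, 5, 3]
Sum of absolute errors = 20
MAE = 20 / 6 = 3.33

3.33


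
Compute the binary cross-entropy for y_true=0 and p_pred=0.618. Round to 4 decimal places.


For y=0: Loss = -log(1-p)
= -log(1 - 0.618)
= -log(0.382)
= -(-0.9623)
= 0.9623

0.9623


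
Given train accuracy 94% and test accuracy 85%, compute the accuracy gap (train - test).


Gap = train_accuracy - test_accuracy
= 94 - 85
= 9%
This moderate gap may indicate mild overfitting.

9


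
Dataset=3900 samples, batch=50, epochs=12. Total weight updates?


Iterations per epoch = 3900 / 50 = 78
Total updates = iterations_per_epoch * epochs
= 78 * 12
= 936

936


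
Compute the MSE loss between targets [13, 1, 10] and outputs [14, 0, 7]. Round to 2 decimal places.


Differences: [-1, 1, 3]
Squared errors: [1, 1, 9]
Sum of squared errors = 11
MSE = 11 / 3 = 3.67

3.67


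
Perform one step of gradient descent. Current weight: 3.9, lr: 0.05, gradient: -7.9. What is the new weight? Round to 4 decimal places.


w_new = w_old - lr * gradient
= 3.9 - 0.05 * -7.9
= 3.9 - (-0.395)
= 4.2950

4.2950


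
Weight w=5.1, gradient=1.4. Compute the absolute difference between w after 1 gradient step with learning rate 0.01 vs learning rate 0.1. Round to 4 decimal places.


With lr=0.01: w_new = 5.1 - 0.01 * 1.4 = 5.086
With lr=0.1: w_new = 5.1 - 0.1 * 1.4 = 4.96
Absolute difference = |5.086 - 4.96|
= 0.1260

0.1260


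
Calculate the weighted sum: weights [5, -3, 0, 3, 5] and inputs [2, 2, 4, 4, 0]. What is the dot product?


Element-wise products:
5 * 2 = 10
-3 * 2 = -6
0 * 4 = 0
3 * 4 = 12
5 * 0 = 0
Sum = 10 + -6 + 0 + 12 + 0
= 16

16


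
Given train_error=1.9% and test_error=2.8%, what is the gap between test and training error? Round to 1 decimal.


Generalization gap = test_error - train_error
= 2.8 - 1.9
= 0.9%
A small gap suggests good generalization.

0.9


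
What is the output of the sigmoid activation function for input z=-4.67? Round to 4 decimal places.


sigmoid(z) = 1 / (1 + exp(-z))
exp(-(-4.67)) = exp(4.67) = 106.6977
1 + 106.6977 = 107.6977
1 / 107.6977 = 0.0093

0.0093


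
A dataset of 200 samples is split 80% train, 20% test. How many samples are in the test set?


Train samples = 200 * 80% = 160
Test samples = 200 - 160
= 40

40


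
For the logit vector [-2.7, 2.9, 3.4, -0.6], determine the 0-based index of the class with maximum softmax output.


Softmax is a monotonic transformation, so it preserves the argmax.
We need to find the index of the maximum logit.
Index 0: -2.7
Index 1: 2.9
Index 2: 3.4
Index 3: -0.6
Maximum logit = 3.4 at index 2

2


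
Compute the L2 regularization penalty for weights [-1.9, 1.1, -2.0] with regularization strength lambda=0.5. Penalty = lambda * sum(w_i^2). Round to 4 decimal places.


Squaring each weight:
(-1.9)^2 = 3.61
1.1^2 = 1.21
(-2.0)^2 = 4.0
Sum of squares = 8.82
Penalty = 0.5 * 8.82 = 4.4100

4.4100


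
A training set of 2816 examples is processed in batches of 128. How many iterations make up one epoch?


Iterations per epoch = dataset_size / batch_size
= 2816 / 128
= 22

22


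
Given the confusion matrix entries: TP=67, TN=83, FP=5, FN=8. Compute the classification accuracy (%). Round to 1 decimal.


Accuracy = (TP + TN) / (TP + TN + FP + FN) * 100
= (67 + 83) / (67 + 83 + 5 + 8)
= 150 / 163
= 0.9202
= 92.0%

92.0


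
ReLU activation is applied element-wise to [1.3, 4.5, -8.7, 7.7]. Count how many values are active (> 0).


ReLU(x) = max(0, x) for each element:
ReLU(1.3) = 1.3
ReLU(4.5) = 4.5
ReLU(-8.7) = 0
ReLU(7.7) = 7.7
Active neurons (>0): 3

3


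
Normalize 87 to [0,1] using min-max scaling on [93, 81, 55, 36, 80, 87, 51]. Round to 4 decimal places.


Min = 36, Max = 93
Range = 93 - 36 = 57
Scaled = (x - min) / (max - min)
= (87 - 36) / 57
= 51 / 57
= 0.8947

0.8947


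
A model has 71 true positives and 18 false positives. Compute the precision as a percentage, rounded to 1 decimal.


Precision = TP / (TP + FP) * 100
= 71 / (71 + 18)
= 71 / 89
= 0.7978
= 79.8%

79.8
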